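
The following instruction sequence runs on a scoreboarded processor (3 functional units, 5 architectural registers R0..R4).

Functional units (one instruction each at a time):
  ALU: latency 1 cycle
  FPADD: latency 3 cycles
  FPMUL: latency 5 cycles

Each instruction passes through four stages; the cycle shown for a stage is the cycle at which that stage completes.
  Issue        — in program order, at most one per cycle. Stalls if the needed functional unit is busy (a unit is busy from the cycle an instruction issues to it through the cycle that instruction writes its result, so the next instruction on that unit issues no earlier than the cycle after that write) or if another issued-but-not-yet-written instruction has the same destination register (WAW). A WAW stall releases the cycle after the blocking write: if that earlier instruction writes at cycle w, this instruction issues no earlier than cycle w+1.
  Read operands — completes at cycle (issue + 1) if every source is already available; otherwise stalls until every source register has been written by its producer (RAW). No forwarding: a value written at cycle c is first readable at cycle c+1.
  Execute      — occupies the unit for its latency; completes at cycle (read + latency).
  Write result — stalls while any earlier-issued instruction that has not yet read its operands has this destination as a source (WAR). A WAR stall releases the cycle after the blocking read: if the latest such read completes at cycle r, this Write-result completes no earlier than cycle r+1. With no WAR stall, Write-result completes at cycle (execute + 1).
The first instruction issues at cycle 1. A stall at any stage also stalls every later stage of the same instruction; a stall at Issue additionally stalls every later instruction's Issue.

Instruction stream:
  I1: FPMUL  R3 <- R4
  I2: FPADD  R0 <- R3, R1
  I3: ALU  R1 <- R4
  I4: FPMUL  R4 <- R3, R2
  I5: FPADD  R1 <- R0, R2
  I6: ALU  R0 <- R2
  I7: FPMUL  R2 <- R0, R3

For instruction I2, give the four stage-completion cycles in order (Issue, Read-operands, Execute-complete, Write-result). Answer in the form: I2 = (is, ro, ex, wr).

I2 = (2, 9, 12, 13)

I1: IS=1 RO=2 EX=7 WR=8
I2: IS=2 RO=9 EX=12 WR=13  [RAW R3: wait I1 write@8]
I3: IS=3 RO=4 EX=5 WR=10  [WAR R1: wait I2 read@9]
I4: IS=9 RO=10 EX=15 WR=16  [struct: FPMUL busy until I1 writes@8]
I5: IS=14 RO=15 EX=18 WR=19  [struct: FPADD busy until I2 writes@13]
I6: IS=15 RO=16 EX=17 WR=18
I7: IS=17 RO=19 EX=24 WR=25  [struct: FPMUL busy until I4 writes@16; RAW R0: wait I6 write@18]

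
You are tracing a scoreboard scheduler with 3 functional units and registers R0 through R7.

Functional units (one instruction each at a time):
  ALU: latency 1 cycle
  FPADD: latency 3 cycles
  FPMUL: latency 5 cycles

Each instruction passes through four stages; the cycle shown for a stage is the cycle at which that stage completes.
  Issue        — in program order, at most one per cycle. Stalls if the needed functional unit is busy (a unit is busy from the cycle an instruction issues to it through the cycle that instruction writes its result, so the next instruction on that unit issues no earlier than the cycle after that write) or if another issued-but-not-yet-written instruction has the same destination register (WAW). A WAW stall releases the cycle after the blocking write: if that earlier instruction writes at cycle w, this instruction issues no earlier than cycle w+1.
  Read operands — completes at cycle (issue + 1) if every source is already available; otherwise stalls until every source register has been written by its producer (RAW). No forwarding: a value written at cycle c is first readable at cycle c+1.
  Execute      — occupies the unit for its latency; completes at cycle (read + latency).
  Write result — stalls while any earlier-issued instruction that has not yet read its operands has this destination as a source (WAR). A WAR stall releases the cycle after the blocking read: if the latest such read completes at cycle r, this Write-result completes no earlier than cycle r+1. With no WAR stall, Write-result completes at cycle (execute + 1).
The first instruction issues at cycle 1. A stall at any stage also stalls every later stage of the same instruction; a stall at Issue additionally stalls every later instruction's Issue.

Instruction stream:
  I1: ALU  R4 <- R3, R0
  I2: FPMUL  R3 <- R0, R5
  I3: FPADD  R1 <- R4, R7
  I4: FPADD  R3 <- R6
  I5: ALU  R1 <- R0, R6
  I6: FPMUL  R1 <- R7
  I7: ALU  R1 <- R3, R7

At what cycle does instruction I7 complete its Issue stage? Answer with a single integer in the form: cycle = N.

1) issue 1, read 2, done 3, write 4
2) issue 2, read 3, done 8, write 9
3) issue 3, read 5, done 8, write 9  <RAW R4: wait I1 write@4>
4) issue 10, read 11, done 14, write 15  <struct: FPADD busy until I3 writes@9>
5) issue 11, read 12, done 13, write 14
6) issue 15, read 16, done 21, write 22  <WAW R1: wait I5 write@14>
7) issue 23, read 24, done 25, write 26  <WAW R1: wait I6 write@22>

cycle = 23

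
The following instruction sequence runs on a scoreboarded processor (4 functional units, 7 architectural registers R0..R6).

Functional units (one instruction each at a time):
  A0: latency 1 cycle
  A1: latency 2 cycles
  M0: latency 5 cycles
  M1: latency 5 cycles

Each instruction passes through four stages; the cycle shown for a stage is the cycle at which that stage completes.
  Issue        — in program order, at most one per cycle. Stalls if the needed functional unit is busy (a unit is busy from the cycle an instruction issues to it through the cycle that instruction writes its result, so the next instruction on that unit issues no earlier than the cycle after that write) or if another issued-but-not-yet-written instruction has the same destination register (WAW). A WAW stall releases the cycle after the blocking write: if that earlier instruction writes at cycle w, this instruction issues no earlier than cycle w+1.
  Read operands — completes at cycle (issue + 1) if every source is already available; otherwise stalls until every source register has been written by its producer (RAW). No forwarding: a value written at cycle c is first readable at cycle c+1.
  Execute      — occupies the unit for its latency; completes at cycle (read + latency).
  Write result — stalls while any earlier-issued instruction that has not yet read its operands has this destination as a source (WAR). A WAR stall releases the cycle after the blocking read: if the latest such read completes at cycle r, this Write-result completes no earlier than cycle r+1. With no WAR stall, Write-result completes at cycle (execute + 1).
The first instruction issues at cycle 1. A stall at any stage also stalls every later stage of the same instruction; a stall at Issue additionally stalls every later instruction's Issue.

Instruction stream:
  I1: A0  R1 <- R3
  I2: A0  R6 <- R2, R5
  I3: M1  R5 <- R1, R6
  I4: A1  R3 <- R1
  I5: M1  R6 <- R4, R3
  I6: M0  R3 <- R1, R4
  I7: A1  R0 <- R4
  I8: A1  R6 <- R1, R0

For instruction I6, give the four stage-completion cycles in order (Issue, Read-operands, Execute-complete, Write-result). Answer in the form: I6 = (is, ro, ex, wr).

I6 = (17, 18, 23, 24)

1) issue 1, read 2, done 3, write 4
2) issue 5, read 6, done 7, write 8  <struct: A0 busy until I1 writes@4>
3) issue 6, read 9, done 14, write 15  <RAW R6: wait I2 write@8>
4) issue 7, read 8, done 10, write 11
5) issue 16, read 17, done 22, write 23  <struct: M1 busy until I3 writes@15>
6) issue 17, read 18, done 23, write 24
7) issue 18, read 19, done 21, write 22
8) issue 24, read 25, done 27, write 28  <WAW R6: wait I5 write@23>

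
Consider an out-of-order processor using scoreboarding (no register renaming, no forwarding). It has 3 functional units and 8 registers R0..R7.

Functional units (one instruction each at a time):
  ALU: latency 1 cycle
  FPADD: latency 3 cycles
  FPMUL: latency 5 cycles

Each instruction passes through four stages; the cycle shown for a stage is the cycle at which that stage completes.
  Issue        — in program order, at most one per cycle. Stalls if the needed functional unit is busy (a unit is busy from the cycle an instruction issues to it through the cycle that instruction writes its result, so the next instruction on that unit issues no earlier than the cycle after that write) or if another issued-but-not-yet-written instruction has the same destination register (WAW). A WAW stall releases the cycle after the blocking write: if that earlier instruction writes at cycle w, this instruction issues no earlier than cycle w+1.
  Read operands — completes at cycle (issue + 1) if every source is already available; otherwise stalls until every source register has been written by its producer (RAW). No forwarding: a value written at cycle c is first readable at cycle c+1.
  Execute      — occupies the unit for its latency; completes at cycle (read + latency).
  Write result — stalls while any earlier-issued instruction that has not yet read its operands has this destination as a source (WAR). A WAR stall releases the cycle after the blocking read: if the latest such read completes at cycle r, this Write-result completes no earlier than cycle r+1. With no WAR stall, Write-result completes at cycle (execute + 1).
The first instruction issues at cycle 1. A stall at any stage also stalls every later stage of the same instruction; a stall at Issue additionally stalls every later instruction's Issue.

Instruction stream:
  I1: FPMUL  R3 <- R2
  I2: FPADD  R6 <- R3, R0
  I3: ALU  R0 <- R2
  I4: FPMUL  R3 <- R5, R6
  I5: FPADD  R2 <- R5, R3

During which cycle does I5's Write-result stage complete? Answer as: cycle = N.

[1] I1 issues→FPMUL
[2] I1 reads · I2 issues→FPADD
[3] I3 issues→ALU
[4] I3 reads
[5] I3 exec-done
[7] I1 exec-done
[8] I1 writes R3
[9] I2 reads · I4 issues→FPMUL
[10] I3 writes R0
[12] I2 exec-done
[13] I2 writes R6
[14] I4 reads · I5 issues→FPADD
[19] I4 exec-done
[20] I4 writes R3
[21] I5 reads
[24] I5 exec-done
[25] I5 writes R2

cycle = 25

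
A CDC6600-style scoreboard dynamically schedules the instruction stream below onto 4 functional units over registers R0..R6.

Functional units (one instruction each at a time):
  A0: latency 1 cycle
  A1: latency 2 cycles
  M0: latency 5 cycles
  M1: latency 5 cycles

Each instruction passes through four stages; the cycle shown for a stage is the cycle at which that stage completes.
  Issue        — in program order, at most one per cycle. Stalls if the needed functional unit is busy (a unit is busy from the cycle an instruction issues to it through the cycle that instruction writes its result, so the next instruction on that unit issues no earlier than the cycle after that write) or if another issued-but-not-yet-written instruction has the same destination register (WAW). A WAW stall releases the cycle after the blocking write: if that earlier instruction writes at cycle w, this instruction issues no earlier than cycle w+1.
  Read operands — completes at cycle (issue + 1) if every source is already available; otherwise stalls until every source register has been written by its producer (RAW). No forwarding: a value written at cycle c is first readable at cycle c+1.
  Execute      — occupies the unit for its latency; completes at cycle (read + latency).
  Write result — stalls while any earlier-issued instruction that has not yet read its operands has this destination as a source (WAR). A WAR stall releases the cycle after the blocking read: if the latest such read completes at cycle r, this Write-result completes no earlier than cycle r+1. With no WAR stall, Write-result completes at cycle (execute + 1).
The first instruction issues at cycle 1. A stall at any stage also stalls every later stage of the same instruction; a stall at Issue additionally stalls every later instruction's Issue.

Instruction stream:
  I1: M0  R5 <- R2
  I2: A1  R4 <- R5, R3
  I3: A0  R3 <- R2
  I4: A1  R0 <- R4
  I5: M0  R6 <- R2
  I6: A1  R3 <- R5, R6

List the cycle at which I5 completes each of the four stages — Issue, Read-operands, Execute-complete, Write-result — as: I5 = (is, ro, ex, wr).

1) issue 1, read 2, done 7, write 8
2) issue 2, read 9, done 11, write 12  <RAW R5: wait I1 write@8>
3) issue 3, read 4, done 5, write 10  <WAR R3: wait I2 read@9>
4) issue 13, read 14, done 16, write 17  <struct: A1 busy until I2 writes@12>
5) issue 14, read 15, done 20, write 21
6) issue 18, read 22, done 24, write 25  <struct: A1 busy until I4 writes@17 / RAW R6: wait I5 write@21>

I5 = (14, 15, 20, 21)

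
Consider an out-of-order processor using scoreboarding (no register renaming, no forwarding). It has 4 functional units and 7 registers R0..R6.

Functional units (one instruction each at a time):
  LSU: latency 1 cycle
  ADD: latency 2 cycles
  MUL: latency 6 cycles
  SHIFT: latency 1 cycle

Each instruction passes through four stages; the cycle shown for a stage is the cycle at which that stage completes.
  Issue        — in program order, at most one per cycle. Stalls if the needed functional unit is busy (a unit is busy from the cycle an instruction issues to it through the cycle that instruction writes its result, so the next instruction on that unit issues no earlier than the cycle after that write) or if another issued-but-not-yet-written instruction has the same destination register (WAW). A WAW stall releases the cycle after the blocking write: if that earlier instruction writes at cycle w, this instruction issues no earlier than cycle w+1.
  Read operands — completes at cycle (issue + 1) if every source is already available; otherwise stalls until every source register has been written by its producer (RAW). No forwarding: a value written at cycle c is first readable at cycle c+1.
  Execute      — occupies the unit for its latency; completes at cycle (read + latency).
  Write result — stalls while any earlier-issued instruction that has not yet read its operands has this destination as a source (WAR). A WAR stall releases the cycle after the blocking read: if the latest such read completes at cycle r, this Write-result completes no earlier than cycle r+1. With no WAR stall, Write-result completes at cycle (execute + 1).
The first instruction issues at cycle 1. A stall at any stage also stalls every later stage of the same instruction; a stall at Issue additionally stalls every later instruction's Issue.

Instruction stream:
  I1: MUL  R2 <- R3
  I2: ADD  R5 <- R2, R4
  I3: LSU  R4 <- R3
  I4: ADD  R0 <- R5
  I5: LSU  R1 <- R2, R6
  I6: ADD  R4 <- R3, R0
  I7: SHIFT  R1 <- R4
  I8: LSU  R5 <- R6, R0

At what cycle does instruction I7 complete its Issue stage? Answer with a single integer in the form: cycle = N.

cycle = 20

c1: I1 dispatched to MUL
c2: I1 operands ready; I2 dispatched to ADD
c3: I3 dispatched to LSU
c4: I3 operands ready
c5: I3 complete
c8: I1 complete
c9: R2←I1
c10: I2 operands ready
c11: R4←I3
c12: I2 complete
c13: R5←I2
c14: I4 dispatched to ADD
c15: I4 operands ready; I5 dispatched to LSU
c16: I5 operands ready
c17: I4 complete; I5 complete
c18: R0←I4; R1←I5
c19: I6 dispatched to ADD
c20: I6 operands ready; I7 dispatched to SHIFT
c21: I8 dispatched to LSU
c22: I6 complete; I8 operands ready
c23: R4←I6; I8 complete
c24: I7 operands ready; R5←I8
c25: I7 complete
c26: R1←I7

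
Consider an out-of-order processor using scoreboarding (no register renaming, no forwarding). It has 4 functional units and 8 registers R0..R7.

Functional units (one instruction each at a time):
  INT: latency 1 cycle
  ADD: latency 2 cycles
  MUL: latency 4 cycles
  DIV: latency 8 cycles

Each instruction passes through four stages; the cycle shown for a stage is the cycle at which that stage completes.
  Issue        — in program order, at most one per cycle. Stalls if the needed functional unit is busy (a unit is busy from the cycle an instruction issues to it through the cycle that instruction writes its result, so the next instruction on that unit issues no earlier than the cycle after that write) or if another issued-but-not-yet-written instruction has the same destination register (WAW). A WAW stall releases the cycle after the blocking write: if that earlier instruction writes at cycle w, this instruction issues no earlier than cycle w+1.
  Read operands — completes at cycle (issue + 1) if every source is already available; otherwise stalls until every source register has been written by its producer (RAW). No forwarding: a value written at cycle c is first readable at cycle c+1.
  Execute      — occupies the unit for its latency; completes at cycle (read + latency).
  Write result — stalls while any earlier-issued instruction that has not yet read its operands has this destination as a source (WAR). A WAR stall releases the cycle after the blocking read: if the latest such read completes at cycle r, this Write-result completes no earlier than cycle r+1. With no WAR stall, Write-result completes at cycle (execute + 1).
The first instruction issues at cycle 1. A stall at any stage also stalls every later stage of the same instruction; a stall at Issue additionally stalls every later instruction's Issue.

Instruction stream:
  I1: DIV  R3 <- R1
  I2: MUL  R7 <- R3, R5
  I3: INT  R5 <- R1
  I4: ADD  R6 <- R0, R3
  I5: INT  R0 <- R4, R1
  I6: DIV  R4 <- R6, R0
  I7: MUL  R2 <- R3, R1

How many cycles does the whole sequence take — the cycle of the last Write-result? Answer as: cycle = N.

cycle = 27

cycle 1: issue I1 (DIV)
cycle 2: I1 read-ops, issue I2 (MUL)
cycle 3: issue I3 (INT)
cycle 4: I3 read-ops, issue I4 (ADD)
cycle 5: I3 finished on INT
cycle 10: I1 finished on DIV
cycle 11: I1→R3
cycle 12: I2 read-ops, I4 read-ops
cycle 13: I3→R5
cycle 14: I4 finished on ADD, issue I5 (INT)
cycle 15: I4→R6, I5 read-ops, issue I6 (DIV)
cycle 16: I2 finished on MUL, I5 finished on INT
cycle 17: I2→R7, I5→R0
cycle 18: I6 read-ops, issue I7 (MUL)
cycle 19: I7 read-ops
cycle 23: I7 finished on MUL
cycle 24: I7→R2
cycle 26: I6 finished on DIV
cycle 27: I6→R4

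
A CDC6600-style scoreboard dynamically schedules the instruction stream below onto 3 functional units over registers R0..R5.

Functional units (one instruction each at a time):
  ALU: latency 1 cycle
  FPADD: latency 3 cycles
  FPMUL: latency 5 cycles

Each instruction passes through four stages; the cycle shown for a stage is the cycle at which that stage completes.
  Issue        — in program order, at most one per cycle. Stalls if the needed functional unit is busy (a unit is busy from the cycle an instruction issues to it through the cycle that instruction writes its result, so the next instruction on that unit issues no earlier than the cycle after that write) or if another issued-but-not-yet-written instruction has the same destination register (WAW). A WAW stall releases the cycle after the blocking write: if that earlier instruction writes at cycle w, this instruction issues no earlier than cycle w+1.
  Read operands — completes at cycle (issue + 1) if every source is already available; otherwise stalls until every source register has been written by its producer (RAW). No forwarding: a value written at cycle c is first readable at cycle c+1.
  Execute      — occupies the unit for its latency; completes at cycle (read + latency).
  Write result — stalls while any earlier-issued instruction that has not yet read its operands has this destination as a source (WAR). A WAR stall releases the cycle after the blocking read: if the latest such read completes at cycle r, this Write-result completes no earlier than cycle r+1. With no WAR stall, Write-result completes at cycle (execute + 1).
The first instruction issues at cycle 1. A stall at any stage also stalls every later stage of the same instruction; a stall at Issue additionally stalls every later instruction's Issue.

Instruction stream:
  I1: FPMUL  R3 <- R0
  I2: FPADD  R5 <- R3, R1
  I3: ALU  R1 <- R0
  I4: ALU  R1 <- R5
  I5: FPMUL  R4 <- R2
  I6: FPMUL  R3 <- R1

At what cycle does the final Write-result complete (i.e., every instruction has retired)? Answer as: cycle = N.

I1: IS=1 RO=2 EX=7 WR=8
I2: IS=2 RO=9 EX=12 WR=13  [RAW R3: wait I1 write@8]
I3: IS=3 RO=4 EX=5 WR=10  [WAR R1: wait I2 read@9]
I4: IS=11 RO=14 EX=15 WR=16  [struct: ALU busy until I3 writes@10; RAW R5: wait I2 write@13]
I5: IS=12 RO=13 EX=18 WR=19
I6: IS=20 RO=21 EX=26 WR=27  [struct: FPMUL busy until I5 writes@19]

cycle = 27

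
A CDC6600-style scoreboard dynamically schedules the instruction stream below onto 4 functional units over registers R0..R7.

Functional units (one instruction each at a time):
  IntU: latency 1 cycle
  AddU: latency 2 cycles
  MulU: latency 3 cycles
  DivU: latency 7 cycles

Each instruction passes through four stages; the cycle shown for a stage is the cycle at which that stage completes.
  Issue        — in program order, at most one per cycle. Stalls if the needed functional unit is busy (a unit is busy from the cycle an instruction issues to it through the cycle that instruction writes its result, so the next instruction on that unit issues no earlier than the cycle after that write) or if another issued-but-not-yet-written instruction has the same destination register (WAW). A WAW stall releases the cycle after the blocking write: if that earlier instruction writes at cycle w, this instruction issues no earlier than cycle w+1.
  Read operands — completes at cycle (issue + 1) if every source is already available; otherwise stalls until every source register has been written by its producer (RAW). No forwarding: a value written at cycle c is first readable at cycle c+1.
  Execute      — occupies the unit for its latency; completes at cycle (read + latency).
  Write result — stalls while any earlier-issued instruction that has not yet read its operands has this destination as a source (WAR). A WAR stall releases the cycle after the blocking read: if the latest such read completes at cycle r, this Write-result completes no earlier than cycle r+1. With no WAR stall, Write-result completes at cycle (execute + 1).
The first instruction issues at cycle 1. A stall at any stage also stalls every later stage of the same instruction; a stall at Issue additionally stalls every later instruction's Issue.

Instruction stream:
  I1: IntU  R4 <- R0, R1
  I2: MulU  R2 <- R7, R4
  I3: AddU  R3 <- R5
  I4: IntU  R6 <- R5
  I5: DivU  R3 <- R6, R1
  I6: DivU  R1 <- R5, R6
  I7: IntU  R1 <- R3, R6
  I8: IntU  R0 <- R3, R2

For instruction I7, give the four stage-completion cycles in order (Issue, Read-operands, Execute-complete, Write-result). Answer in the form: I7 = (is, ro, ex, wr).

I7 = (28, 29, 30, 31)

t=1  I1 issues→IntU
t=2  I1 reads · I2 issues→MulU
t=3  I1 exec-done · I3 issues→AddU
t=4  I1 writes R4 · I3 reads
t=5  I2 reads · I4 issues→IntU
t=6  I3 exec-done · I4 reads
t=7  I3 writes R3 · I4 exec-done
t=8  I2 exec-done · I4 writes R6 · I5 issues→DivU
t=9  I2 writes R2 · I5 reads
t=16  I5 exec-done
t=17  I5 writes R3
t=18  I6 issues→DivU
t=19  I6 reads
t=26  I6 exec-done
t=27  I6 writes R1
t=28  I7 issues→IntU
t=29  I7 reads
t=30  I7 exec-done
t=31  I7 writes R1
t=32  I8 issues→IntU
t=33  I8 reads
t=34  I8 exec-done
t=35  I8 writes R0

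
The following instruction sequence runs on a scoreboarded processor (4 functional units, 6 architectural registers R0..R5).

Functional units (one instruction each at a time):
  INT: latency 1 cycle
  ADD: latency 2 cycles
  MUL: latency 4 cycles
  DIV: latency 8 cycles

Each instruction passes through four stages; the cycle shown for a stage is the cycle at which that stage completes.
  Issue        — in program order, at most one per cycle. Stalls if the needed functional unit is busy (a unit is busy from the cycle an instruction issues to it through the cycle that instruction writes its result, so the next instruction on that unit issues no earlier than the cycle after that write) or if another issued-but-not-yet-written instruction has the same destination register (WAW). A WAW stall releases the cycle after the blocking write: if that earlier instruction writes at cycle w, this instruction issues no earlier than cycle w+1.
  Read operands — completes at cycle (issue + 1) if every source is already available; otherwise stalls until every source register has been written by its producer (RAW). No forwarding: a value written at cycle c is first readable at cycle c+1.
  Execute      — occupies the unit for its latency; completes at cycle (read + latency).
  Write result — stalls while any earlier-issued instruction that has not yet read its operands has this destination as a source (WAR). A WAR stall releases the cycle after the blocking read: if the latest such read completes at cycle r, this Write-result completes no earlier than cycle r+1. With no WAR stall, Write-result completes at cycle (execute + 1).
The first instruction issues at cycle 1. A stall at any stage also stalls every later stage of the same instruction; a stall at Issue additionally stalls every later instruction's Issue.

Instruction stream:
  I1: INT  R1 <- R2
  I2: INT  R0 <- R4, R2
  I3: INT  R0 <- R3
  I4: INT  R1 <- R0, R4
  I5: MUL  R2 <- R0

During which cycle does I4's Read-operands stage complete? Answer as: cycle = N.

cycle = 14

1) issue 1, read 2, done 3, write 4
2) issue 5, read 6, done 7, write 8  <struct: INT busy until I1 writes@4>
3) issue 9, read 10, done 11, write 12  <struct: INT busy until I2 writes@8>
4) issue 13, read 14, done 15, write 16  <struct: INT busy until I3 writes@12>
5) issue 14, read 15, done 19, write 20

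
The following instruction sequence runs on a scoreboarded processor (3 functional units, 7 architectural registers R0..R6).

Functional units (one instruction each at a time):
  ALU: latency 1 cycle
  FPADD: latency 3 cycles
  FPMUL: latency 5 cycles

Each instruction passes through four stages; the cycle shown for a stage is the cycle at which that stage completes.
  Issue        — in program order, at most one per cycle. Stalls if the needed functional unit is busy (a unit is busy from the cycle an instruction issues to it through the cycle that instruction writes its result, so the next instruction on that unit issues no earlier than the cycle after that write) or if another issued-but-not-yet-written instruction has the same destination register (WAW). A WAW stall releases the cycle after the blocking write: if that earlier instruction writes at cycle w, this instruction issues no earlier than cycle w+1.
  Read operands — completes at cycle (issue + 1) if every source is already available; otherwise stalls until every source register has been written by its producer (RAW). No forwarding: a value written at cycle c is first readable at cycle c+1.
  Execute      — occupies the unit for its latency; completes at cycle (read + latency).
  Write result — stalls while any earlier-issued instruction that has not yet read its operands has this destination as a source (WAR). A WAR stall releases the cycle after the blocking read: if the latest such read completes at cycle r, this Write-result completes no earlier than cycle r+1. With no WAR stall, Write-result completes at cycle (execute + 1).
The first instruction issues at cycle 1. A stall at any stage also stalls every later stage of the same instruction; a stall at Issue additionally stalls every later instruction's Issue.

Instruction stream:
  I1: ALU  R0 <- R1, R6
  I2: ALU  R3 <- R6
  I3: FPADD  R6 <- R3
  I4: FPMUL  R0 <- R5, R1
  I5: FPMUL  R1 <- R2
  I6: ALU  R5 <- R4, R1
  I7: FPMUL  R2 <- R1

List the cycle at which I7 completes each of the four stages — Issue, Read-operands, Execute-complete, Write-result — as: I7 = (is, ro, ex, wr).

I7 = (23, 24, 29, 30)

[I1] 1/2/3/4
[I2] 5/6/7/8  (struct: ALU busy until I1 writes@4)
[I3] 6/9/12/13  (RAW R3: wait I2 write@8)
[I4] 7/8/13/14
[I5] 15/16/21/22  (struct: FPMUL busy until I4 writes@14)
[I6] 16/23/24/25  (RAW R1: wait I5 write@22)
[I7] 23/24/29/30  (struct: FPMUL busy until I5 writes@22)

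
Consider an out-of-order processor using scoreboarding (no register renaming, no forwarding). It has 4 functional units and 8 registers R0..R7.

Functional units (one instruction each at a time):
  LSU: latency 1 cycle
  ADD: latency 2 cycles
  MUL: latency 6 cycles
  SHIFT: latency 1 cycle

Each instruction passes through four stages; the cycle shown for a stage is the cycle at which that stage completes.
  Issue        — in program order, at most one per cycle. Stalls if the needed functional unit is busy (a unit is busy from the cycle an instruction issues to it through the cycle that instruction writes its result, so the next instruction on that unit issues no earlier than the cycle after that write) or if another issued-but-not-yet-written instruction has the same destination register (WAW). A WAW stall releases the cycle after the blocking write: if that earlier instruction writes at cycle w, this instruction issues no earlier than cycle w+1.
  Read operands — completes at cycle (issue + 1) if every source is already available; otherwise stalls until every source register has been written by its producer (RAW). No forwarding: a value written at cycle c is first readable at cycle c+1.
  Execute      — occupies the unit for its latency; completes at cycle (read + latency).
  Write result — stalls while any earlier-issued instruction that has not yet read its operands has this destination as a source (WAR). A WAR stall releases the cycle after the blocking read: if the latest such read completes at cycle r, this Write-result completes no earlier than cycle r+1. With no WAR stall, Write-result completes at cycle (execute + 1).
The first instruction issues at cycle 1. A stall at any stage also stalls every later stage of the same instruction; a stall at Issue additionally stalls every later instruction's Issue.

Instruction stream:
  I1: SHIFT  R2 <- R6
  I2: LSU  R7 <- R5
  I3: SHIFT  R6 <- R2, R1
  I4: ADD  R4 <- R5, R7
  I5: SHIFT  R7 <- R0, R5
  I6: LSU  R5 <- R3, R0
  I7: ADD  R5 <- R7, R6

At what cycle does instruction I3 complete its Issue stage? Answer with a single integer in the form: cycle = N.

cycle = 5

[1] issue I1 (SHIFT)
[2] I1 read-ops | issue I2 (LSU)
[3] I1 finished on SHIFT | I2 read-ops
[4] I1→R2 | I2 finished on LSU
[5] I2→R7 | issue I3 (SHIFT)
[6] I3 read-ops | issue I4 (ADD)
[7] I3 finished on SHIFT | I4 read-ops
[8] I3→R6
[9] I4 finished on ADD | issue I5 (SHIFT)
[10] I4→R4 | I5 read-ops | issue I6 (LSU)
[11] I5 finished on SHIFT | I6 read-ops
[12] I5→R7 | I6 finished on LSU
[13] I6→R5
[14] issue I7 (ADD)
[15] I7 read-ops
[17] I7 finished on ADD
[18] I7→R5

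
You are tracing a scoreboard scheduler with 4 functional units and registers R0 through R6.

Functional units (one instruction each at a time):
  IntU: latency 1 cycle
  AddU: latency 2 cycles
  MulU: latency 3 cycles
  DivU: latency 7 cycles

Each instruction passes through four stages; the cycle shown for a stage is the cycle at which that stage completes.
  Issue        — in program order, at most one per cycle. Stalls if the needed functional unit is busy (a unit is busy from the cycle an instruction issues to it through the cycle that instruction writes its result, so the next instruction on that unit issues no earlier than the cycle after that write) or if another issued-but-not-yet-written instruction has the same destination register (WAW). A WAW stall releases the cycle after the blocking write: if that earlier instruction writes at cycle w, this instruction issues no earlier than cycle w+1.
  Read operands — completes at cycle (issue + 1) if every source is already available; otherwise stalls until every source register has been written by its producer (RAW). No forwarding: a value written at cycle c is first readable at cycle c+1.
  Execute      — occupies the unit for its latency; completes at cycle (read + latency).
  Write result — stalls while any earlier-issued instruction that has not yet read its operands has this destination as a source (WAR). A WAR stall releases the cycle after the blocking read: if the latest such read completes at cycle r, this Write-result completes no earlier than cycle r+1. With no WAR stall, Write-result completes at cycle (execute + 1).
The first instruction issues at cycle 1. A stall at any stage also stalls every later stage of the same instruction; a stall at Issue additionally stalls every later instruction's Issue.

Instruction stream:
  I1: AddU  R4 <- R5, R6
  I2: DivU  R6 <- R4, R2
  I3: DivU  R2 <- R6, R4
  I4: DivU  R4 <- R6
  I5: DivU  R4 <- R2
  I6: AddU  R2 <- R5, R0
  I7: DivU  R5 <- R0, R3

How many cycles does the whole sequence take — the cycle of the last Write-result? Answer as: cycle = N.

I1: IS=1 RO=2 EX=4 WR=5
I2: IS=2 RO=6 EX=13 WR=14  [RAW R4: wait I1 write@5]
I3: IS=15 RO=16 EX=23 WR=24  [struct: DivU busy until I2 writes@14]
I4: IS=25 RO=26 EX=33 WR=34  [struct: DivU busy until I3 writes@24]
I5: IS=35 RO=36 EX=43 WR=44  [struct: DivU busy until I4 writes@34]
I6: IS=36 RO=37 EX=39 WR=40
I7: IS=45 RO=46 EX=53 WR=54  [struct: DivU busy until I5 writes@44]

cycle = 54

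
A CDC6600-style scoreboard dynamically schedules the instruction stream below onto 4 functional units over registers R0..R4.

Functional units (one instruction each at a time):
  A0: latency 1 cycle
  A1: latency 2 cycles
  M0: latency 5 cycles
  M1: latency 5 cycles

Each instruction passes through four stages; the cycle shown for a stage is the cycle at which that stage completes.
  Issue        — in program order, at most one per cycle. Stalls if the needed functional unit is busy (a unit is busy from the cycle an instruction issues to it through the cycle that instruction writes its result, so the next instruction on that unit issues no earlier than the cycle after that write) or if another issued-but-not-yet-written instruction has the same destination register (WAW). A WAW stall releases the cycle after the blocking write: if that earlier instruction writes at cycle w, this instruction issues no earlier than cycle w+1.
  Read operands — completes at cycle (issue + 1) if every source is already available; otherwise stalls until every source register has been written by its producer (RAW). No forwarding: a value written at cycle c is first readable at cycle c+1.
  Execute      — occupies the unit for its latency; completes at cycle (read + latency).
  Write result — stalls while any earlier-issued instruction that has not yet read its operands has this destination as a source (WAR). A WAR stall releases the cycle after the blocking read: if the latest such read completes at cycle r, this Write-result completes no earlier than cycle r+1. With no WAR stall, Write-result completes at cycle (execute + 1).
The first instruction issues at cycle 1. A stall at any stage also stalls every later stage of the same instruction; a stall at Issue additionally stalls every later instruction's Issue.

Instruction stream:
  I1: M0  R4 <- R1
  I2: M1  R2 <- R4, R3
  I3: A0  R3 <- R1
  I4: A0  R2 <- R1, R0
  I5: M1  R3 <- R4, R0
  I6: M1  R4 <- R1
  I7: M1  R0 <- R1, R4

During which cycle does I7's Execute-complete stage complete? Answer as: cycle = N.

[1] I1 issues→M0
[2] I1 reads | I2 issues→M1
[3] I3 issues→A0
[4] I3 reads
[5] I3 exec-done
[7] I1 exec-done
[8] I1 writes R4
[9] I2 reads
[10] I3 writes R3
[14] I2 exec-done
[15] I2 writes R2
[16] I4 issues→A0
[17] I4 reads | I5 issues→M1
[18] I4 exec-done | I5 reads
[19] I4 writes R2
[23] I5 exec-done
[24] I5 writes R3
[25] I6 issues→M1
[26] I6 reads
[31] I6 exec-done
[32] I6 writes R4
[33] I7 issues→M1
[34] I7 reads
[39] I7 exec-done
[40] I7 writes R0

cycle = 39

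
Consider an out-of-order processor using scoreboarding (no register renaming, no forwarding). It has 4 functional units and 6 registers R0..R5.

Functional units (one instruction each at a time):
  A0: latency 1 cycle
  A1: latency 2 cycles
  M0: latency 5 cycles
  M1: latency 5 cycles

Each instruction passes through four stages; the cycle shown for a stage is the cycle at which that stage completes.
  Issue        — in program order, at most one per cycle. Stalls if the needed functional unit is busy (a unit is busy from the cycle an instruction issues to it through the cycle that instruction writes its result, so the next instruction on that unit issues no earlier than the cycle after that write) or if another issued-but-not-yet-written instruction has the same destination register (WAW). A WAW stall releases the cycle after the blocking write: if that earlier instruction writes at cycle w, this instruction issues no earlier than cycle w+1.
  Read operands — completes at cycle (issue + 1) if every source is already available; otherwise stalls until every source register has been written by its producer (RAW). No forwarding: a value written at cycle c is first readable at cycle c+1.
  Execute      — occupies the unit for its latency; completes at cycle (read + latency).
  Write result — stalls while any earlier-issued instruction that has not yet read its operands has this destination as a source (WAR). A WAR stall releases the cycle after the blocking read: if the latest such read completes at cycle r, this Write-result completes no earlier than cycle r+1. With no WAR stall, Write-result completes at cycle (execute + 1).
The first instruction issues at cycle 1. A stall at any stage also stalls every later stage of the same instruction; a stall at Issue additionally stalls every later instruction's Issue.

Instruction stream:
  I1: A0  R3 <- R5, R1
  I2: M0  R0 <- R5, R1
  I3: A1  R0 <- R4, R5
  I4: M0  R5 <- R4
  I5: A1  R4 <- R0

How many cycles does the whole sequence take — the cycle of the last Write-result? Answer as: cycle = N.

cycle = 19

c1: I1 issues→A0
c2: I1 reads | I2 issues→M0
c3: I1 exec-done | I2 reads
c4: I1 writes R3
c8: I2 exec-done
c9: I2 writes R0
c10: I3 issues→A1
c11: I3 reads | I4 issues→M0
c12: I4 reads
c13: I3 exec-done
c14: I3 writes R0
c15: I5 issues→A1
c16: I5 reads
c17: I4 exec-done
c18: I4 writes R5 | I5 exec-done
c19: I5 writes R4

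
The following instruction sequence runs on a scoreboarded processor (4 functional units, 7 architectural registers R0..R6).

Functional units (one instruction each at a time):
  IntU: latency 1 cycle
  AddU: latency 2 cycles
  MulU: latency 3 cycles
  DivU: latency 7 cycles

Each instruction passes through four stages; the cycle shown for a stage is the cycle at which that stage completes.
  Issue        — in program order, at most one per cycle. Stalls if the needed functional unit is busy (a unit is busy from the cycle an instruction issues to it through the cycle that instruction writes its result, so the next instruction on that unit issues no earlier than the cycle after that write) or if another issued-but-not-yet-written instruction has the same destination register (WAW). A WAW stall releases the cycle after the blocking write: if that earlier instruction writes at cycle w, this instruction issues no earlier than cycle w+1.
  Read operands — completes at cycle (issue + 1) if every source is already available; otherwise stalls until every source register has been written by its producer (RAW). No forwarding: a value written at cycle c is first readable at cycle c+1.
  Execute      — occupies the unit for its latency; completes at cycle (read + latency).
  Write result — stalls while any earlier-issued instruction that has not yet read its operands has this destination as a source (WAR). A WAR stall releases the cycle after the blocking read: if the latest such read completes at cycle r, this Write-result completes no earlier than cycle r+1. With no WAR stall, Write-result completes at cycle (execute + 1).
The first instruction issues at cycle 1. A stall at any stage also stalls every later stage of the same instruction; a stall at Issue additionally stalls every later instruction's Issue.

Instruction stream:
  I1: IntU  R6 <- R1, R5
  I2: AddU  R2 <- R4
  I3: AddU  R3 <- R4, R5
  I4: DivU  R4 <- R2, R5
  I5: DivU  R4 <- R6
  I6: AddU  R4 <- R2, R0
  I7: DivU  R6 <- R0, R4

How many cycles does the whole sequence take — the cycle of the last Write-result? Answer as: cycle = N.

[I1] 1/2/3/4
[I2] 2/3/5/6
[I3] 7/8/10/11  (struct: AddU busy until I2 writes@6)
[I4] 8/9/16/17
[I5] 18/19/26/27  (struct: DivU busy until I4 writes@17)
[I6] 28/29/31/32  (WAW R4: wait I5 write@27)
[I7] 29/33/40/41  (RAW R4: wait I6 write@32)

cycle = 41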